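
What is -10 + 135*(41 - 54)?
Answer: -1765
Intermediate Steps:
-10 + 135*(41 - 54) = -10 + 135*(-13) = -10 - 1755 = -1765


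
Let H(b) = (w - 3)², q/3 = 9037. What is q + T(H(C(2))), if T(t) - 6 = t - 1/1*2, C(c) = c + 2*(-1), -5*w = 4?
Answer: 678236/25 ≈ 27129.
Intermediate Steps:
w = -⅘ (w = -⅕*4 = -⅘ ≈ -0.80000)
q = 27111 (q = 3*9037 = 27111)
C(c) = -2 + c (C(c) = c - 2 = -2 + c)
H(b) = 361/25 (H(b) = (-⅘ - 3)² = (-19/5)² = 361/25)
T(t) = 4 + t (T(t) = 6 + (t - 1/1*2) = 6 + (t - 1*1*2) = 6 + (t - 1*2) = 6 + (t - 2) = 6 + (-2 + t) = 4 + t)
q + T(H(C(2))) = 27111 + (4 + 361/25) = 27111 + 461/25 = 678236/25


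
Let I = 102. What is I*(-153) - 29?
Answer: -15635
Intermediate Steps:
I*(-153) - 29 = 102*(-153) - 29 = -15606 - 29 = -15635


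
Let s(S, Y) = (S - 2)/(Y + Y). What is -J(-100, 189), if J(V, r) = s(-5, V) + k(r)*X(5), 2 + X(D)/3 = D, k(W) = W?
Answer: -340207/200 ≈ -1701.0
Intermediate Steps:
X(D) = -6 + 3*D
s(S, Y) = (-2 + S)/(2*Y) (s(S, Y) = (-2 + S)/((2*Y)) = (-2 + S)*(1/(2*Y)) = (-2 + S)/(2*Y))
J(V, r) = 9*r - 7/(2*V) (J(V, r) = (-2 - 5)/(2*V) + r*(-6 + 3*5) = (1/2)*(-7)/V + r*(-6 + 15) = -7/(2*V) + r*9 = -7/(2*V) + 9*r = 9*r - 7/(2*V))
-J(-100, 189) = -(9*189 - 7/2/(-100)) = -(1701 - 7/2*(-1/100)) = -(1701 + 7/200) = -1*340207/200 = -340207/200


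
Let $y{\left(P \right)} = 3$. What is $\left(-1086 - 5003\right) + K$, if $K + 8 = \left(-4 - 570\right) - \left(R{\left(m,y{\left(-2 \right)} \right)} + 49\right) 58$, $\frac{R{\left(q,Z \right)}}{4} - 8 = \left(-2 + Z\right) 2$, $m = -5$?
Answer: $-11833$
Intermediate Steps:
$R{\left(q,Z \right)} = 16 + 8 Z$ ($R{\left(q,Z \right)} = 32 + 4 \left(-2 + Z\right) 2 = 32 + 4 \left(-4 + 2 Z\right) = 32 + \left(-16 + 8 Z\right) = 16 + 8 Z$)
$K = -5744$ ($K = -8 - \left(574 + \left(\left(16 + 8 \cdot 3\right) + 49\right) 58\right) = -8 - \left(574 + \left(\left(16 + 24\right) + 49\right) 58\right) = -8 - \left(574 + \left(40 + 49\right) 58\right) = -8 - \left(574 + 89 \cdot 58\right) = -8 - 5736 = -5744$)
$\left(-1086 - 5003\right) + K = \left(-1086 - 5003\right) - 5744 = -6089 - 5744 = -11833$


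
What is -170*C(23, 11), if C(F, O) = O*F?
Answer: -43010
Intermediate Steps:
C(F, O) = F*O
-170*C(23, 11) = -3910*11 = -170*253 = -43010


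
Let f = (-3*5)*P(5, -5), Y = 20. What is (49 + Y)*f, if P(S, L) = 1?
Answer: -1035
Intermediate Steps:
f = -15 (f = -3*5*1 = -15*1 = -15)
(49 + Y)*f = (49 + 20)*(-15) = 69*(-15) = -1035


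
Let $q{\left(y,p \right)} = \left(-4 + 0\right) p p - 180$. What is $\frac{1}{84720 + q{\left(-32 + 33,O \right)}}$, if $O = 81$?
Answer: $\frac{1}{58296} \approx 1.7154 \cdot 10^{-5}$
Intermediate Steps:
$q{\left(y,p \right)} = -180 - 4 p^{2}$ ($q{\left(y,p \right)} = - 4 p p - 180 = - 4 p^{2} - 180 = -180 - 4 p^{2}$)
$\frac{1}{84720 + q{\left(-32 + 33,O \right)}} = \frac{1}{84720 - \left(180 + 4 \cdot 81^{2}\right)} = \frac{1}{84720 - 26424} = \frac{1}{58296}$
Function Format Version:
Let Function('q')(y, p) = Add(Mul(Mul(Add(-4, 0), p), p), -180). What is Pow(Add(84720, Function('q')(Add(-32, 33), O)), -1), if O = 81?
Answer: Rational(1, 58296) ≈ 1.7154e-5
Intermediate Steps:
Function('q')(y, p) = Add(-180, Mul(-4, Pow(p, 2))) (Function('q')(y, p) = Add(Mul(Mul(-4, p), p), -180) = Add(Mul(-4, Pow(p, 2)), -180) = Add(-180, Mul(-4, Pow(p, 2))))
Pow(Add(84720, Function('q')(Add(-32, 33), O)), -1) = Pow(Add(84720, Add(-180, Mul(-4, Pow(81, 2)))), -1) = Pow(Add(84720, Add(-180, Mul(-4, 6561))), -1) = Pow(Add(84720, Add(-180, -26244)), -1) = Pow(Add(84720, -26424), -1) = Pow(58296, -1) = Rational(1, 58296)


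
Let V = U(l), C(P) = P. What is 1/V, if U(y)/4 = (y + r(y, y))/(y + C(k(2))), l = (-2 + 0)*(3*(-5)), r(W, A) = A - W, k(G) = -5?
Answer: 5/24 ≈ 0.20833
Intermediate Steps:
l = 30 (l = -2*(-15) = 30)
U(y) = 4*y/(-5 + y) (U(y) = 4*((y + (y - y))/(y - 5)) = 4*((y + 0)/(-5 + y)) = 4*(y/(-5 + y)) = 4*y/(-5 + y))
V = 24/5 (V = 4*30/(-5 + 30) = 4*30/25 = 4*30*(1/25) = 24/5 ≈ 4.8000)
1/V = 1/(24/5) = 5/24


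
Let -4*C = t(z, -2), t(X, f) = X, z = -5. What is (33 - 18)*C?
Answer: 75/4 ≈ 18.750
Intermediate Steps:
C = 5/4 (C = -1/4*(-5) = 5/4 ≈ 1.2500)
(33 - 18)*C = (33 - 18)*(5/4) = 15*(5/4) = 75/4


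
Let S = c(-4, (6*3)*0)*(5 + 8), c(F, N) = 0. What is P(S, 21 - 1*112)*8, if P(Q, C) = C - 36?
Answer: -1016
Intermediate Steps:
S = 0 (S = 0*(5 + 8) = 0*13 = 0)
P(Q, C) = -36 + C
P(S, 21 - 1*112)*8 = (-36 + (21 - 1*112))*8 = (-36 + (21 - 112))*8 = (-36 - 91)*8 = -127*8 = -1016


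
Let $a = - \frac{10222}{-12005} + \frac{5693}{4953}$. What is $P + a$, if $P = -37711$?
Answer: $- \frac{2242205934884}{59460765} \approx -37709.0$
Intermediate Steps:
$a = \frac{118974031}{59460765}$ ($a = \left(-10222\right) \left(- \frac{1}{12005}\right) + 5693 \cdot \frac{1}{4953} = \frac{10222}{12005} + \frac{5693}{4953} = \frac{118974031}{59460765} \approx 2.0009$)
$P + a = -37711 + \frac{118974031}{59460765} = - \frac{2242205934884}{59460765}$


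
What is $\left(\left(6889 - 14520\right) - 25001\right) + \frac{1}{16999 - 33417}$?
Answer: $- \frac{535752177}{16418} \approx -32632.0$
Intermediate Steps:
$\left(\left(6889 - 14520\right) - 25001\right) + \frac{1}{16999 - 33417} = \left(-7631 - 25001\right) + \frac{1}{-16418} = -32632 - \frac{1}{16418} = - \frac{535752177}{16418}$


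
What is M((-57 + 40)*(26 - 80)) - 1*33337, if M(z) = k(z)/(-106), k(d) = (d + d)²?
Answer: -3452309/53 ≈ -65138.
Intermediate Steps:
k(d) = 4*d² (k(d) = (2*d)² = 4*d²)
M(z) = -2*z²/53 (M(z) = (4*z²)/(-106) = (4*z²)*(-1/106) = -2*z²/53)
M((-57 + 40)*(26 - 80)) - 1*33337 = -2*(-57 + 40)²*(26 - 80)²/53 - 1*33337 = -2*(-17*(-54))²/53 - 33337 = -2/53*918² - 33337 = -2/53*842724 - 33337 = -1685448/53 - 33337 = -3452309/53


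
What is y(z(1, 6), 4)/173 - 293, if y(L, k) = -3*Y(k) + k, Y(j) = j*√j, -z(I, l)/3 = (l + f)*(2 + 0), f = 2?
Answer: -50709/173 ≈ -293.12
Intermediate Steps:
z(I, l) = -12 - 6*l (z(I, l) = -3*(l + 2)*(2 + 0) = -3*(2 + l)*2 = -3*(4 + 2*l) = -12 - 6*l)
Y(j) = j^(3/2)
y(L, k) = k - 3*k^(3/2) (y(L, k) = -3*k^(3/2) + k = k - 3*k^(3/2))
y(z(1, 6), 4)/173 - 293 = (4 - 3*4^(3/2))/173 - 293 = (4 - 3*8)*(1/173) - 293 = (4 - 24)*(1/173) - 293 = -20*1/173 - 293 = -20/173 - 293 = -50709/173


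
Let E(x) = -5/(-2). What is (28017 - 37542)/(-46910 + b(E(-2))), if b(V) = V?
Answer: 3810/18763 ≈ 0.20306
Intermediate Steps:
E(x) = 5/2 (E(x) = -5*(-½) = 5/2)
(28017 - 37542)/(-46910 + b(E(-2))) = (28017 - 37542)/(-46910 + 5/2) = -9525/(-93815/2) = -9525*(-2/93815) = 3810/18763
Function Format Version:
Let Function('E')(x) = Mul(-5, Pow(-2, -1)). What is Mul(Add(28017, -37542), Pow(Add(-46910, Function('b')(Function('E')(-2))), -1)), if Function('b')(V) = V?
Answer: Rational(3810, 18763) ≈ 0.20306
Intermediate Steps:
Function('E')(x) = Rational(5, 2) (Function('E')(x) = Mul(-5, Rational(-1, 2)) = Rational(5, 2))
Mul(Add(28017, -37542), Pow(Add(-46910, Function('b')(Function('E')(-2))), -1)) = Mul(Add(28017, -37542), Pow(Add(-46910, Rational(5, 2)), -1)) = Mul(-9525, Pow(Rational(-93815, 2), -1)) = Mul(-9525, Rational(-2, 93815)) = Rational(3810, 18763)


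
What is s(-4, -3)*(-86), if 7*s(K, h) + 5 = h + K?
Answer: 1032/7 ≈ 147.43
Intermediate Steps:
s(K, h) = -5/7 + K/7 + h/7 (s(K, h) = -5/7 + (h + K)/7 = -5/7 + (K + h)/7 = -5/7 + (K/7 + h/7) = -5/7 + K/7 + h/7)
s(-4, -3)*(-86) = (-5/7 + (⅐)*(-4) + (⅐)*(-3))*(-86) = (-5/7 - 4/7 - 3/7)*(-86) = -12/7*(-86) = 1032/7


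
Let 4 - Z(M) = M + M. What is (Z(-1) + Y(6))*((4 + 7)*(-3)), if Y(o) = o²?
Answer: -1386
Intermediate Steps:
Z(M) = 4 - 2*M (Z(M) = 4 - (M + M) = 4 - 2*M)
(Z(-1) + Y(6))*((4 + 7)*(-3)) = ((4 - 2*(-1)) + 6²)*((4 + 7)*(-3)) = ((4 + 2) + 36)*(11*(-3)) = (6 + 36)*(-33) = 42*(-33) = -1386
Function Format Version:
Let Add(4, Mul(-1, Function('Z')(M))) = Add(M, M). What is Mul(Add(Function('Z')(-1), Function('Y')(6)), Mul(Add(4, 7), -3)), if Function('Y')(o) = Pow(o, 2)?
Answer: -1386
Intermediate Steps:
Function('Z')(M) = Add(4, Mul(-2, M)) (Function('Z')(M) = Add(4, Mul(-1, Add(M, M))) = Add(4, Mul(-1, Mul(2, M))) = Add(4, Mul(-2, M)))
Mul(Add(Function('Z')(-1), Function('Y')(6)), Mul(Add(4, 7), -3)) = Mul(Add(Add(4, Mul(-2, -1)), Pow(6, 2)), Mul(Add(4, 7), -3)) = Mul(Add(Add(4, 2), 36), Mul(11, -3)) = Mul(Add(6, 36), -33) = Mul(42, -33) = -1386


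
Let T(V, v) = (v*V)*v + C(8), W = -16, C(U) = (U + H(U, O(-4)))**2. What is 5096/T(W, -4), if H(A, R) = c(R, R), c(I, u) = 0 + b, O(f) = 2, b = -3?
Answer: -728/33 ≈ -22.061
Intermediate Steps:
c(I, u) = -3 (c(I, u) = 0 - 3 = -3)
H(A, R) = -3
C(U) = (-3 + U)**2 (C(U) = (U - 3)**2 = (-3 + U)**2)
T(V, v) = 25 + V*v**2 (T(V, v) = (v*V)*v + (-3 + 8)**2 = (V*v)*v + 5**2 = V*v**2 + 25 = 25 + V*v**2)
5096/T(W, -4) = 5096/(25 - 16*(-4)**2) = 5096/(25 - 16*16) = 5096/(25 - 256) = 5096/(-231) = 5096*(-1/231) = -728/33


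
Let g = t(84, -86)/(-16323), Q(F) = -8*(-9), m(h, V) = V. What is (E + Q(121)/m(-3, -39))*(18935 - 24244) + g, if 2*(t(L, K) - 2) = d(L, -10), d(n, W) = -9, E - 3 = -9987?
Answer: 22499399379089/424398 ≈ 5.3015e+7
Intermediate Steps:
E = -9984 (E = 3 - 9987 = -9984)
t(L, K) = -5/2 (t(L, K) = 2 + (½)*(-9) = 2 - 9/2 = -5/2)
Q(F) = 72
g = 5/32646 (g = -5/2/(-16323) = -5/2*(-1/16323) = 5/32646 ≈ 0.00015316)
(E + Q(121)/m(-3, -39))*(18935 - 24244) + g = (-9984 + 72/(-39))*(18935 - 24244) + 5/32646 = (-9984 + 72*(-1/39))*(-5309) + 5/32646 = (-9984 - 24/13)*(-5309) + 5/32646 = -129816/13*(-5309) + 5/32646 = 689193144/13 + 5/32646 = 22499399379089/424398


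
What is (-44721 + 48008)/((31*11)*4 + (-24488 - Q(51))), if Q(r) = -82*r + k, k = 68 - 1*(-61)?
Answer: -3287/19071 ≈ -0.17236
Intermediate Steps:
k = 129 (k = 68 + 61 = 129)
Q(r) = 129 - 82*r (Q(r) = -82*r + 129 = 129 - 82*r)
(-44721 + 48008)/((31*11)*4 + (-24488 - Q(51))) = (-44721 + 48008)/((31*11)*4 + (-24488 - (129 - 82*51))) = 3287/(341*4 + (-24488 - (129 - 4182))) = 3287/(1364 + (-24488 - 1*(-4053))) = 3287/(1364 + (-24488 + 4053)) = 3287/(1364 - 20435) = 3287/(-19071) = 3287*(-1/19071) = -3287/19071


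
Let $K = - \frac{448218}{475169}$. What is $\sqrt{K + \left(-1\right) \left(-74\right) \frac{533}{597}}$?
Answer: $\frac{4 \sqrt{327539801904499371}}{283675893} \approx 8.0699$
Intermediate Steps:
$K = - \frac{448218}{475169}$ ($K = \left(-448218\right) \frac{1}{475169} = - \frac{448218}{475169} \approx -0.94328$)
$\sqrt{K + \left(-1\right) \left(-74\right) \frac{533}{597}} = \sqrt{- \frac{448218}{475169} + \left(-1\right) \left(-74\right) \frac{533}{597}} = \sqrt{- \frac{448218}{475169} + 74 \cdot 533 \cdot \frac{1}{597}} = \sqrt{- \frac{448218}{475169} + 74 \cdot \frac{533}{597}} = \sqrt{- \frac{448218}{475169} + \frac{39442}{597}} = \sqrt{\frac{18474029552}{283675893}} = \frac{4 \sqrt{327539801904499371}}{283675893}$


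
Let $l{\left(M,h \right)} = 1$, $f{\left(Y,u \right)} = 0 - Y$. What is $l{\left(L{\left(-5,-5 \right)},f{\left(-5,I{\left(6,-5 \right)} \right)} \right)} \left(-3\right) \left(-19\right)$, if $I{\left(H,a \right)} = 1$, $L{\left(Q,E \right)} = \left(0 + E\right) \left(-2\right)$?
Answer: $57$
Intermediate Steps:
$L{\left(Q,E \right)} = - 2 E$ ($L{\left(Q,E \right)} = E \left(-2\right) = - 2 E$)
$f{\left(Y,u \right)} = - Y$
$l{\left(L{\left(-5,-5 \right)},f{\left(-5,I{\left(6,-5 \right)} \right)} \right)} \left(-3\right) \left(-19\right) = 1 \left(-3\right) \left(-19\right) = \left(-3\right) \left(-19\right) = 57$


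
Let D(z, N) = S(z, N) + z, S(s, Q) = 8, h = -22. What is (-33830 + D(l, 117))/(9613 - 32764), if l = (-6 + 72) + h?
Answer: 33778/23151 ≈ 1.4590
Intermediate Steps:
l = 44 (l = (-6 + 72) - 22 = 66 - 22 = 44)
D(z, N) = 8 + z
(-33830 + D(l, 117))/(9613 - 32764) = (-33830 + (8 + 44))/(9613 - 32764) = (-33830 + 52)/(-23151) = -33778*(-1/23151) = 33778/23151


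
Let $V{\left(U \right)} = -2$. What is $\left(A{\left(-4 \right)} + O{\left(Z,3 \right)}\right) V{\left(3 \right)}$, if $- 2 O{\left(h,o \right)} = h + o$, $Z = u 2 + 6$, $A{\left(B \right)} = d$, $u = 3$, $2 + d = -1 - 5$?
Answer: $31$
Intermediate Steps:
$d = -8$ ($d = -2 - 6 = -8$)
$A{\left(B \right)} = -8$
$Z = 12$ ($Z = 3 \cdot 2 + 6 = 6 + 6 = 12$)
$O{\left(h,o \right)} = - \frac{h}{2} - \frac{o}{2}$ ($O{\left(h,o \right)} = - \frac{h + o}{2} = - \frac{h}{2} - \frac{o}{2}$)
$\left(A{\left(-4 \right)} + O{\left(Z,3 \right)}\right) V{\left(3 \right)} = \left(-8 - \frac{15}{2}\right) \left(-2\right) = \left(- \frac{31}{2}\right) \left(-2\right) = 31$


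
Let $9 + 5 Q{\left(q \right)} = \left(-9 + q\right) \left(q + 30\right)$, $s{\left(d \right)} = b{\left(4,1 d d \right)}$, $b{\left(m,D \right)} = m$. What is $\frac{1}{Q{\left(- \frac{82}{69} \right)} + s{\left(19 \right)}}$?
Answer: $- \frac{23805}{1345193} \approx -0.017696$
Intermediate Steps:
$s{\left(d \right)} = 4$
$Q{\left(q \right)} = - \frac{9}{5} + \frac{\left(-9 + q\right) \left(30 + q\right)}{5}$ ($Q{\left(q \right)} = - \frac{9}{5} + \frac{\left(-9 + q\right) \left(q + 30\right)}{5} = - \frac{9}{5} + \frac{\left(-9 + q\right) \left(30 + q\right)}{5}$)
$\frac{1}{Q{\left(- \frac{82}{69} \right)} + s{\left(19 \right)}} = \frac{1}{\left(- \frac{279}{5} + \frac{\left(- \frac{82}{69}\right)^{2}}{5} + \frac{21 \left(- \frac{82}{69}\right)}{5}\right) + 4} = \frac{1}{\left(- \frac{279}{5} + \frac{\left(\left(-82\right) \frac{1}{69}\right)^{2}}{5} + \frac{21 \left(\left(-82\right) \frac{1}{69}\right)}{5}\right) + 4} = \frac{1}{\left(- \frac{279}{5} + \frac{\left(- \frac{82}{69}\right)^{2}}{5} + \frac{21}{5} \left(- \frac{82}{69}\right)\right) + 4} = \frac{1}{\left(- \frac{279}{5} + \frac{1}{5} \cdot \frac{6724}{4761} - \frac{574}{115}\right) + 4} = \frac{1}{\left(- \frac{279}{5} + \frac{6724}{23805} - \frac{574}{115}\right) + 4} = \frac{1}{- \frac{1440413}{23805} + 4} = \frac{1}{- \frac{1345193}{23805}} = - \frac{23805}{1345193}$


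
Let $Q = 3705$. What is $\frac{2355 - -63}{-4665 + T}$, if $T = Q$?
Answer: $- \frac{403}{160} \approx -2.5187$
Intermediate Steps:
$T = 3705$
$\frac{2355 - -63}{-4665 + T} = \frac{2355 - -63}{-4665 + 3705} = \frac{2355 + \left(-25 + 88\right)}{-960} = \left(2355 + 63\right) \left(- \frac{1}{960}\right) = 2418 \left(- \frac{1}{960}\right) = - \frac{403}{160}$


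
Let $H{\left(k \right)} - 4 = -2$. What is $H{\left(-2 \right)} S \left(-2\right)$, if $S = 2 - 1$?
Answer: $-4$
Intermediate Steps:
$S = 1$
$H{\left(k \right)} = 2$ ($H{\left(k \right)} = 4 - 2 = 2$)
$H{\left(-2 \right)} S \left(-2\right) = 2 \cdot 1 \left(-2\right) = 2 \left(-2\right) = -4$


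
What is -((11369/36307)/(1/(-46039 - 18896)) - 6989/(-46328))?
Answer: 34201207633297/1682030696 ≈ 20333.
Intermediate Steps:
-((11369/36307)/(1/(-46039 - 18896)) - 6989/(-46328)) = -((11369*(1/36307))/(1/(-64935)) - 6989*(-1/46328)) = -(11369/(36307*(-1/64935)) + 6989/46328) = -((11369/36307)*(-64935) + 6989/46328) = -(-738246015/36307 + 6989/46328) = -1*(-34201207633297/1682030696) = 34201207633297/1682030696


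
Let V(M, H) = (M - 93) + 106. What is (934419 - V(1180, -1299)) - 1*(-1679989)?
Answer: 2613215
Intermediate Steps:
V(M, H) = 13 + M (V(M, H) = (-93 + M) + 106 = 13 + M)
(934419 - V(1180, -1299)) - 1*(-1679989) = (934419 - (13 + 1180)) - 1*(-1679989) = (934419 - 1*1193) + 1679989 = (934419 - 1193) + 1679989 = 933226 + 1679989 = 2613215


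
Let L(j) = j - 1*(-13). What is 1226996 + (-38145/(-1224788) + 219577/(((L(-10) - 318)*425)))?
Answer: 201188421821913199/163968493500 ≈ 1.2270e+6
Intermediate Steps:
L(j) = 13 + j (L(j) = j + 13 = 13 + j)
1226996 + (-38145/(-1224788) + 219577/(((L(-10) - 318)*425))) = 1226996 + (-38145/(-1224788) + 219577/((((13 - 10) - 318)*425))) = 1226996 + (-38145*(-1/1224788) + 219577/(((3 - 318)*425))) = 1226996 + (38145/1224788 + 219577/((-315*425))) = 1226996 + (38145/1224788 + 219577/(-133875)) = 1226996 + (38145/1224788 + 219577*(-1/133875)) = 1226996 + (38145/1224788 - 219577/133875) = 1226996 - 263828612801/163968493500 = 201188421821913199/163968493500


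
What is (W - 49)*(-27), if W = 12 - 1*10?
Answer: 1269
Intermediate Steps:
W = 2 (W = 12 - 10 = 2)
(W - 49)*(-27) = (2 - 49)*(-27) = -47*(-27) = 1269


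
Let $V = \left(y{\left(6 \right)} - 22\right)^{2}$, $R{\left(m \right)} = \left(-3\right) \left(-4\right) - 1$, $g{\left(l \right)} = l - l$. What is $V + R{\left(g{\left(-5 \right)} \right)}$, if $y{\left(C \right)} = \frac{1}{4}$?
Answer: $\frac{7745}{16} \approx 484.06$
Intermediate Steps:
$y{\left(C \right)} = \frac{1}{4}$
$g{\left(l \right)} = 0$
$R{\left(m \right)} = 11$ ($R{\left(m \right)} = 12 - 1 = 11$)
$V = \frac{7569}{16}$ ($V = \left(\frac{1}{4} - 22\right)^{2} = \left(- \frac{87}{4}\right)^{2} = \frac{7569}{16} \approx 473.06$)
$V + R{\left(g{\left(-5 \right)} \right)} = \frac{7569}{16} + 11 = \frac{7745}{16}$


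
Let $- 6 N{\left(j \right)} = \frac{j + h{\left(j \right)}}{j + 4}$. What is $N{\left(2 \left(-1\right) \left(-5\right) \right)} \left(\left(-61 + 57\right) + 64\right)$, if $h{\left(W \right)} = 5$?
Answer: $- \frac{75}{7} \approx -10.714$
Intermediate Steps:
$N{\left(j \right)} = - \frac{5 + j}{6 \left(4 + j\right)}$ ($N{\left(j \right)} = - \frac{\left(j + 5\right) \frac{1}{j + 4}}{6} = - \frac{\left(5 + j\right) \frac{1}{4 + j}}{6} = - \frac{\frac{1}{4 + j} \left(5 + j\right)}{6} = - \frac{5 + j}{6 \left(4 + j\right)}$)
$N{\left(2 \left(-1\right) \left(-5\right) \right)} \left(\left(-61 + 57\right) + 64\right) = \frac{-5 - 2 \left(-1\right) \left(-5\right)}{6 \left(4 + 2 \left(-1\right) \left(-5\right)\right)} \left(\left(-61 + 57\right) + 64\right) = \frac{-5 - \left(-2\right) \left(-5\right)}{6 \left(4 - -10\right)} \left(-4 + 64\right) = \frac{-5 - 10}{6 \left(4 + 10\right)} 60 = \frac{-5 - 10}{6 \cdot 14} \cdot 60 = \frac{1}{6} \cdot \frac{1}{14} \left(-15\right) 60 = \left(- \frac{5}{28}\right) 60 = - \frac{75}{7}$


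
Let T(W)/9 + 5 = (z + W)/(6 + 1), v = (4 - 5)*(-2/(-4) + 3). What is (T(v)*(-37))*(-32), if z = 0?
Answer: -58608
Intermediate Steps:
v = -7/2 (v = -(-2*(-1/4) + 3) = -(1/2 + 3) = -1*7/2 = -7/2 ≈ -3.5000)
T(W) = -45 + 9*W/7 (T(W) = -45 + 9*((0 + W)/(6 + 1)) = -45 + 9*(W/7) = -45 + 9*W/7)
(T(v)*(-37))*(-32) = ((-45 + (9/7)*(-7/2))*(-37))*(-32) = ((-45 - 9/2)*(-37))*(-32) = -99/2*(-37)*(-32) = (3663/2)*(-32) = -58608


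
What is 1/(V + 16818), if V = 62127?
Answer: 1/78945 ≈ 1.2667e-5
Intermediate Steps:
1/(V + 16818) = 1/(62127 + 16818) = 1/78945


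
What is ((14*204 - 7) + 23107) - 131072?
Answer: -105116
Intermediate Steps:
((14*204 - 7) + 23107) - 131072 = ((2856 - 7) + 23107) - 131072 = (2849 + 23107) - 131072 = 25956 - 131072 = -105116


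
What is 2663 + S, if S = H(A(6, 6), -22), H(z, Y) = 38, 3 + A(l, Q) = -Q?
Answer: 2701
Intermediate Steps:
A(l, Q) = -3 - Q
S = 38
2663 + S = 2663 + 38 = 2701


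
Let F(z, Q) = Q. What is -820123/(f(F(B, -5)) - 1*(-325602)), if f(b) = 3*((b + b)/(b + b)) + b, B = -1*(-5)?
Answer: -820123/325600 ≈ -2.5188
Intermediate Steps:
B = 5
f(b) = 3 + b (f(b) = 3*((2*b)/((2*b))) + b = 3*((2*b)*(1/(2*b))) + b = 3*1 + b = 3 + b)
-820123/(f(F(B, -5)) - 1*(-325602)) = -820123/((3 - 5) - 1*(-325602)) = -820123/(-2 + 325602) = -820123/325600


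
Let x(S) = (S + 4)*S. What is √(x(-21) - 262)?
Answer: √95 ≈ 9.7468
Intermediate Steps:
x(S) = S*(4 + S) (x(S) = (4 + S)*S = S*(4 + S))
√(x(-21) - 262) = √(-21*(4 - 21) - 262) = √(-21*(-17) - 262) = √(357 - 262) = √95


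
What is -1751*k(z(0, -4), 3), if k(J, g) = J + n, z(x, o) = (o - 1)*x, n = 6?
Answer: -10506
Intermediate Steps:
z(x, o) = x*(-1 + o) (z(x, o) = (-1 + o)*x = x*(-1 + o))
k(J, g) = 6 + J (k(J, g) = J + 6 = 6 + J)
-1751*k(z(0, -4), 3) = -1751*(6 + 0*(-1 - 4)) = -1751*(6 + 0*(-5)) = -1751*(6 + 0) = -1751*6 = -10506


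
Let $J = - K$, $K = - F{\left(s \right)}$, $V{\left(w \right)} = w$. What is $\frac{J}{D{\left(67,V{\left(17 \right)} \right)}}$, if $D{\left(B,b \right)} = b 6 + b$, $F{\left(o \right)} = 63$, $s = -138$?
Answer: $\frac{9}{17} \approx 0.52941$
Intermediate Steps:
$D{\left(B,b \right)} = 7 b$ ($D{\left(B,b \right)} = 6 b + b = 7 b$)
$K = -63$ ($K = \left(-1\right) 63 = -63$)
$J = 63$ ($J = \left(-1\right) \left(-63\right) = 63$)
$\frac{J}{D{\left(67,V{\left(17 \right)} \right)}} = \frac{63}{7 \cdot 17} = \frac{63}{119} = 63 \cdot \frac{1}{119} = \frac{9}{17}$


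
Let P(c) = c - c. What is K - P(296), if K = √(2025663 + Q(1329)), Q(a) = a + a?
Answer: 9*√25041 ≈ 1424.2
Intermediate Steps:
Q(a) = 2*a
K = 9*√25041 (K = √(2025663 + 2*1329) = √(2025663 + 2658) = √2028321 = 9*√25041 ≈ 1424.2)
P(c) = 0
K - P(296) = 9*√25041 - 1*0 = 9*√25041 + 0 = 9*√25041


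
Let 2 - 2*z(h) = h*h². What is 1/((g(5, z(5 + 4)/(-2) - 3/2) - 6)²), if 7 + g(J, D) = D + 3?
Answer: 16/463761 ≈ 3.4501e-5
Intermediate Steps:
z(h) = 1 - h³/2 (z(h) = 1 - h*h²/2 = 1 - h³/2)
g(J, D) = -4 + D (g(J, D) = -7 + (D + 3) = -7 + (3 + D) = -4 + D)
1/((g(5, z(5 + 4)/(-2) - 3/2) - 6)²) = 1/(((-4 + ((1 - (5 + 4)³/2)/(-2) - 3/2)) - 6)²) = 1/(((-4 + ((1 - ½*9³)*(-½) - 3*½)) - 6)²) = 1/(((-4 + ((1 - ½*729)*(-½) - 3/2)) - 6)²) = 1/(((-4 + ((1 - 729/2)*(-½) - 3/2)) - 6)²) = 1/(((-4 + (-727/2*(-½) - 3/2)) - 6)²) = 1/(((-4 + (727/4 - 3/2)) - 6)²) = 1/(((-4 + 721/4) - 6)²) = 1/((705/4 - 6)²) = 1/((681/4)²) = 1/(463761/16) = 16/463761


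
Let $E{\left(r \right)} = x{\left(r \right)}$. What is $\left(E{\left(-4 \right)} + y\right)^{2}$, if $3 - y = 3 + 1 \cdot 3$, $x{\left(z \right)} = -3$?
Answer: $36$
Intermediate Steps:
$E{\left(r \right)} = -3$
$y = -3$ ($y = 3 - \left(3 + 1 \cdot 3\right) = 3 - \left(3 + 3\right) = 3 - 6 = -3$)
$\left(E{\left(-4 \right)} + y\right)^{2} = \left(-3 - 3\right)^{2} = \left(-6\right)^{2} = 36$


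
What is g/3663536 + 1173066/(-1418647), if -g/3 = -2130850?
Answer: 2385601179237/2598632177896 ≈ 0.91802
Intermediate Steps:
g = 6392550 (g = -3*(-2130850) = 6392550)
g/3663536 + 1173066/(-1418647) = 6392550/3663536 + 1173066/(-1418647) = 6392550*(1/3663536) + 1173066*(-1/1418647) = 3196275/1831768 - 1173066/1418647 = 2385601179237/2598632177896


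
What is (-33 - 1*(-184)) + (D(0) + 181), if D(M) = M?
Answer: 332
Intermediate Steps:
(-33 - 1*(-184)) + (D(0) + 181) = (-33 - 1*(-184)) + (0 + 181) = (-33 + 184) + 181 = 151 + 181 = 332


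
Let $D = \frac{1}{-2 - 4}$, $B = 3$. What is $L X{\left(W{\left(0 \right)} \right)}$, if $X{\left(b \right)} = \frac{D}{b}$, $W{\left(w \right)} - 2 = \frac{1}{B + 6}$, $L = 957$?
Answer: $- \frac{2871}{38} \approx -75.553$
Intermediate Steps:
$W{\left(w \right)} = \frac{19}{9}$ ($W{\left(w \right)} = 2 + \frac{1}{3 + 6} = 2 + \frac{1}{9} = \frac{19}{9}$)
$D = - \frac{1}{6}$ ($D = \frac{1}{-6} = - \frac{1}{6} \approx -0.16667$)
$X{\left(b \right)} = - \frac{1}{6 b}$
$L X{\left(W{\left(0 \right)} \right)} = 957 \left(- \frac{1}{6 \cdot \frac{19}{9}}\right) = 957 \left(\left(- \frac{1}{6}\right) \frac{9}{19}\right) = 957 \left(- \frac{3}{38}\right) = - \frac{2871}{38}$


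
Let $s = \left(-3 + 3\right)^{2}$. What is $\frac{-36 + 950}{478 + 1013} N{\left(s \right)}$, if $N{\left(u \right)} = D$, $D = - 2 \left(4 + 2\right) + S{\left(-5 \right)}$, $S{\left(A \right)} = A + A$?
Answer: $- \frac{20108}{1491} \approx -13.486$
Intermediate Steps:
$S{\left(A \right)} = 2 A$
$s = 0$ ($s = 0^{2} = 0$)
$D = -22$ ($D = - 2 \left(4 + 2\right) + 2 \left(-5\right) = \left(-2\right) 6 - 10 = -12 - 10 = -22$)
$N{\left(u \right)} = -22$
$\frac{-36 + 950}{478 + 1013} N{\left(s \right)} = \frac{-36 + 950}{478 + 1013} \left(-22\right) = \frac{914}{1491} \left(-22\right) = - \frac{20108}{1491}$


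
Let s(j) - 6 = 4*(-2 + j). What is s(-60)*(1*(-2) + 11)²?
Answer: -19602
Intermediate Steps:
s(j) = -2 + 4*j (s(j) = 6 + 4*(-2 + j) = 6 + (-8 + 4*j) = -2 + 4*j)
s(-60)*(1*(-2) + 11)² = (-2 + 4*(-60))*(1*(-2) + 11)² = (-2 - 240)*(-2 + 11)² = -242*9² = -242*81 = -19602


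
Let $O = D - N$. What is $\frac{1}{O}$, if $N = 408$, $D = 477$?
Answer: $\frac{1}{69} \approx 0.014493$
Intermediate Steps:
$O = 69$ ($O = 477 - 408 = 69$)
$\frac{1}{O} = \frac{1}{69}$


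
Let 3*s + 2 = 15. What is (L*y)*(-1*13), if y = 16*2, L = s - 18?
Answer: 17056/3 ≈ 5685.3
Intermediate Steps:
s = 13/3 (s = -2/3 + (1/3)*15 = -2/3 + 5 = 13/3 ≈ 4.3333)
L = -41/3 (L = 13/3 - 18 = -41/3 ≈ -13.667)
y = 32
(L*y)*(-1*13) = (-41/3*32)*(-1*13) = -1312/3*(-13) = 17056/3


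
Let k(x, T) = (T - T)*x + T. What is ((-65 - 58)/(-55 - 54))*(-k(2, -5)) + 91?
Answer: 10534/109 ≈ 96.642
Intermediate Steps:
k(x, T) = T (k(x, T) = 0*x + T = 0 + T = T)
((-65 - 58)/(-55 - 54))*(-k(2, -5)) + 91 = ((-65 - 58)/(-55 - 54))*(-1*(-5)) + 91 = -123/(-109)*5 + 91 = -123*(-1/109)*5 + 91 = (123/109)*5 + 91 = 615/109 + 91 = 10534/109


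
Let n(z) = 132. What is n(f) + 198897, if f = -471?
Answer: 199029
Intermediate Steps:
n(f) + 198897 = 132 + 198897 = 199029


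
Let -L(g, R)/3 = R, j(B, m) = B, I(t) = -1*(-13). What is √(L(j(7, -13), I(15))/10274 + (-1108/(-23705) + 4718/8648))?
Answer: 3*√37456967313164251985/23933848070 ≈ 0.76714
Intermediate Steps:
I(t) = 13
L(g, R) = -3*R
√(L(j(7, -13), I(15))/10274 + (-1108/(-23705) + 4718/8648)) = √(-3*13/10274 + (-1108/(-23705) + 4718/8648)) = √(-39*1/10274 + (-1108*(-1/23705) + 4718*(1/8648))) = √(-39/10274 + (1108/23705 + 2359/4324)) = √(-39/10274 + 60711087/102500420) = √(28170372339/47867696140) = 3*√37456967313164251985/23933848070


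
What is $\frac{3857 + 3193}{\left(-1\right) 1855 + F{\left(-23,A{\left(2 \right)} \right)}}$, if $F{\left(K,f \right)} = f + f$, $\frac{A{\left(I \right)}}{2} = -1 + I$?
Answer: $- \frac{2350}{617} \approx -3.8088$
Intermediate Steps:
$A{\left(I \right)} = -2 + 2 I$ ($A{\left(I \right)} = 2 \left(-1 + I\right) = -2 + 2 I$)
$F{\left(K,f \right)} = 2 f$
$\frac{3857 + 3193}{\left(-1\right) 1855 + F{\left(-23,A{\left(2 \right)} \right)}} = \frac{3857 + 3193}{\left(-1\right) 1855 + 2 \left(-2 + 2 \cdot 2\right)} = \frac{7050}{-1855 + 2 \left(-2 + 4\right)} = \frac{7050}{-1855 + 2 \cdot 2} = \frac{7050}{-1855 + 4} = \frac{7050}{-1851} = 7050 \left(- \frac{1}{1851}\right) = - \frac{2350}{617}$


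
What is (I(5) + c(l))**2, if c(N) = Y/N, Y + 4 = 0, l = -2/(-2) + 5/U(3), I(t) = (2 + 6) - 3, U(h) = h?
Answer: 49/4 ≈ 12.250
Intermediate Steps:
I(t) = 5 (I(t) = 8 - 3 = 5)
l = 8/3 (l = -2/(-2) + 5/3 = -2*(-1/2) + 5*(1/3) = 1 + 5/3 = 8/3 ≈ 2.6667)
Y = -4 (Y = -4 + 0 = -4)
c(N) = -4/N
(I(5) + c(l))**2 = (5 - 4/8/3)**2 = (5 - 4*3/8)**2 = (5 - 3/2)**2 = (7/2)**2 = 49/4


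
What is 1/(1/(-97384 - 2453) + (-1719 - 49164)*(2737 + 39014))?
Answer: -99837/212095333470322 ≈ -4.7072e-10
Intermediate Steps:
1/(1/(-97384 - 2453) + (-1719 - 49164)*(2737 + 39014)) = 1/(1/(-99837) - 50883*41751) = 1/(-1/99837 - 2124416133) = 1/(-212095333470322/99837) = -99837/212095333470322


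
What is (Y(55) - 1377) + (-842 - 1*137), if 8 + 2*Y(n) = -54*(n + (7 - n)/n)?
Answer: -210179/55 ≈ -3821.4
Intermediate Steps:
Y(n) = -4 - 27*n - 27*(7 - n)/n (Y(n) = -4 + (-54*(n + (7 - n)/n))/2 = -4 + (-54*n - 54*(7 - n)/n)/2 = -4 + (-27*n - 27*(7 - n)/n) = -4 - 27*n - 27*(7 - n)/n)
(Y(55) - 1377) + (-842 - 1*137) = ((23 - 189/55 - 27*55) - 1377) + (-842 - 1*137) = ((23 - 189*1/55 - 1485) - 1377) + (-842 - 137) = ((23 - 189/55 - 1485) - 1377) - 979 = (-80599/55 - 1377) - 979 = -156334/55 - 979 = -210179/55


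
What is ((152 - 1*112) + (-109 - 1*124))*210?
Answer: -40530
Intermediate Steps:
((152 - 1*112) + (-109 - 1*124))*210 = ((152 - 112) + (-109 - 124))*210 = (40 - 233)*210 = -193*210 = -40530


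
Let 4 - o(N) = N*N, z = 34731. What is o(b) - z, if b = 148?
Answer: -56631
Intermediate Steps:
o(N) = 4 - N**2 (o(N) = 4 - N*N = 4 - N**2)
o(b) - z = (4 - 1*148**2) - 1*34731 = (4 - 1*21904) - 34731 = (4 - 21904) - 34731 = -21900 - 34731 = -56631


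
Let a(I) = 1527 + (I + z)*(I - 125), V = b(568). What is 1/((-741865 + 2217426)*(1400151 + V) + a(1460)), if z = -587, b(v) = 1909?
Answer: 1/2068826222642 ≈ 4.8337e-13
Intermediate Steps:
V = 1909
a(I) = 1527 + (-587 + I)*(-125 + I) (a(I) = 1527 + (I - 587)*(I - 125) = 1527 + (-587 + I)*(-125 + I))
1/((-741865 + 2217426)*(1400151 + V) + a(1460)) = 1/((-741865 + 2217426)*(1400151 + 1909) + (74902 + 1460² - 712*1460)) = 1/(1475561*1402060 + (74902 + 2131600 - 1039520)) = 1/(2068825055660 + 1166982) = 1/2068826222642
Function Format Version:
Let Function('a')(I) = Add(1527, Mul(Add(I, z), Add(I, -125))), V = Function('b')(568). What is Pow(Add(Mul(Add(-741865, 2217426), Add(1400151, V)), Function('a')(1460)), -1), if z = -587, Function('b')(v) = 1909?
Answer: Rational(1, 2068826222642) ≈ 4.8337e-13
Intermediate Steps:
V = 1909
Function('a')(I) = Add(1527, Mul(Add(-587, I), Add(-125, I))) (Function('a')(I) = Add(1527, Mul(Add(I, -587), Add(I, -125))) = Add(1527, Mul(Add(-587, I), Add(-125, I))))
Pow(Add(Mul(Add(-741865, 2217426), Add(1400151, V)), Function('a')(1460)), -1) = Pow(Add(Mul(Add(-741865, 2217426), Add(1400151, 1909)), Add(74902, Pow(1460, 2), Mul(-712, 1460))), -1) = Pow(Add(Mul(1475561, 1402060), Add(74902, 2131600, -1039520)), -1) = Pow(Add(2068825055660, 1166982), -1) = Pow(2068826222642, -1) = Rational(1, 2068826222642)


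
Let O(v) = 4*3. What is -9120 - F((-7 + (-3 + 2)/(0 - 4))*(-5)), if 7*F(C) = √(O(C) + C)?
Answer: -9120 - √183/14 ≈ -9121.0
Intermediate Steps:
O(v) = 12
F(C) = √(12 + C)/7
-9120 - F((-7 + (-3 + 2)/(0 - 4))*(-5)) = -9120 - √(12 + (-7 + (-3 + 2)/(0 - 4))*(-5))/7 = -9120 - √(12 + (-7 - 1/(-4))*(-5))/7 = -9120 - √(12 + (-7 - 1*(-¼))*(-5))/7 = -9120 - √(12 + (-7 + ¼)*(-5))/7 = -9120 - √(12 - 27/4*(-5))/7 = -9120 - √(12 + 135/4)/7 = -9120 - √(183/4)/7 = -9120 - √183/2/7 = -9120 - √183/14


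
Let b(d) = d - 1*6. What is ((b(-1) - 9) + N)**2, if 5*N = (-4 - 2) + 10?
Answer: 5776/25 ≈ 231.04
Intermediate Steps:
b(d) = -6 + d (b(d) = d - 6 = -6 + d)
N = 4/5 (N = ((-4 - 2) + 10)/5 = (-6 + 10)/5 = (1/5)*4 = 4/5 ≈ 0.80000)
((b(-1) - 9) + N)**2 = (((-6 - 1) - 9) + 4/5)**2 = ((-7 - 9) + 4/5)**2 = (-16 + 4/5)**2 = (-76/5)**2 = 5776/25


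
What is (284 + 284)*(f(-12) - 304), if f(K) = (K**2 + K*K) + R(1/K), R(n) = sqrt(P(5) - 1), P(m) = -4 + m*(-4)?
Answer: -9088 + 2840*I ≈ -9088.0 + 2840.0*I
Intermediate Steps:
P(m) = -4 - 4*m
R(n) = 5*I (R(n) = sqrt((-4 - 4*5) - 1) = sqrt((-4 - 20) - 1) = sqrt(-24 - 1) = sqrt(-25) = 5*I)
f(K) = 2*K**2 + 5*I (f(K) = (K**2 + K*K) + 5*I = (K**2 + K**2) + 5*I = 2*K**2 + 5*I)
(284 + 284)*(f(-12) - 304) = (284 + 284)*((2*(-12)**2 + 5*I) - 304) = 568*((2*144 + 5*I) - 304) = 568*((288 + 5*I) - 304) = 568*(-16 + 5*I) = -9088 + 2840*I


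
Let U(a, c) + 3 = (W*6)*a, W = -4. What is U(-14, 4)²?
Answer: 110889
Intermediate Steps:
U(a, c) = -3 - 24*a (U(a, c) = -3 + (-4*6)*a = -3 - 24*a)
U(-14, 4)² = (-3 - 24*(-14))² = (-3 + 336)² = 333² = 110889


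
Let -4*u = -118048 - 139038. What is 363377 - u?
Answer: 598211/2 ≈ 2.9911e+5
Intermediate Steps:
u = 128543/2 (u = -(-118048 - 139038)/4 = -¼*(-257086) = 128543/2 ≈ 64272.)
363377 - u = 363377 - 1*128543/2 = 363377 - 128543/2 = 598211/2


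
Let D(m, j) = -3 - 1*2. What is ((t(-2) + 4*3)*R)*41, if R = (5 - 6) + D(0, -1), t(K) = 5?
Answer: -4182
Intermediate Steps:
D(m, j) = -5 (D(m, j) = -3 - 2 = -5)
R = -6 (R = (5 - 6) - 5 = -1 - 5 = -6)
((t(-2) + 4*3)*R)*41 = ((5 + 4*3)*(-6))*41 = ((5 + 12)*(-6))*41 = (17*(-6))*41 = -102*41 = -4182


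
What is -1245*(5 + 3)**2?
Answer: -79680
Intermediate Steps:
-1245*(5 + 3)**2 = -1245*8**2 = -1245*64 = -79680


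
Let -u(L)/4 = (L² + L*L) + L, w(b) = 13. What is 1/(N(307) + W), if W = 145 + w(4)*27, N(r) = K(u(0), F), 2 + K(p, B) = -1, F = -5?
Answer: 1/493 ≈ 0.0020284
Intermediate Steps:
u(L) = -8*L² - 4*L (u(L) = -4*((L² + L*L) + L) = -4*((L² + L²) + L) = -4*(2*L² + L) = -4*(L + 2*L²) = -8*L² - 4*L)
K(p, B) = -3 (K(p, B) = -2 - 1 = -3)
N(r) = -3
W = 496 (W = 145 + 13*27 = 145 + 351 = 496)
1/(N(307) + W) = 1/(-3 + 496) = 1/493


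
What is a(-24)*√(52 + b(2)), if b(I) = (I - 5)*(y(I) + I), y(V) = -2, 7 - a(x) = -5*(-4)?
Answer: -26*√13 ≈ -93.744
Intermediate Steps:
a(x) = -13 (a(x) = 7 - (-5)*(-4) = 7 - 1*20 = 7 - 20 = -13)
b(I) = (-5 + I)*(-2 + I) (b(I) = (I - 5)*(-2 + I) = (-5 + I)*(-2 + I))
a(-24)*√(52 + b(2)) = -13*√(52 + (10 + 2² - 7*2)) = -13*√(52 + (10 + 4 - 14)) = -13*√(52 + 0) = -26*√13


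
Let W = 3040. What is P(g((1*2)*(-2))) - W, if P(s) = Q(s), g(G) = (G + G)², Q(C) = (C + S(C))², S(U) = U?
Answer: 13344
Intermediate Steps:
Q(C) = 4*C² (Q(C) = (C + C)² = (2*C)² = 4*C²)
g(G) = 4*G² (g(G) = (2*G)² = 4*G²)
P(s) = 4*s²
P(g((1*2)*(-2))) - W = 4*(4*((1*2)*(-2))²)² - 1*3040 = 4*(4*(2*(-2))²)² - 3040 = 4*(4*(-4)²)² - 3040 = 4*(4*16)² - 3040 = 4*64² - 3040 = 4*4096 - 3040 = 16384 - 3040 = 13344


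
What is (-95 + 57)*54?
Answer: -2052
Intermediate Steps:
(-95 + 57)*54 = -38*54 = -2052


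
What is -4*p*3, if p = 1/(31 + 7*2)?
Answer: -4/15 ≈ -0.26667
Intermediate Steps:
p = 1/45 (p = 1/(31 + 14) = 1/45 ≈ 0.022222)
-4*p*3 = -4*1/45*3 = -4/45*3 = -4/15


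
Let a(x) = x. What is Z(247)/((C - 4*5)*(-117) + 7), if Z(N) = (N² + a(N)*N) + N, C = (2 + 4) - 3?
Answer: 122265/1996 ≈ 61.255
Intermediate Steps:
C = 3 (C = 6 - 3 = 3)
Z(N) = N + 2*N² (Z(N) = (N² + N*N) + N = (N² + N²) + N = 2*N² + N = N + 2*N²)
Z(247)/((C - 4*5)*(-117) + 7) = (247*(1 + 2*247))/((3 - 4*5)*(-117) + 7) = (247*(1 + 494))/((3 - 20)*(-117) + 7) = (247*495)/(-17*(-117) + 7) = 122265/(1989 + 7) = 122265/1996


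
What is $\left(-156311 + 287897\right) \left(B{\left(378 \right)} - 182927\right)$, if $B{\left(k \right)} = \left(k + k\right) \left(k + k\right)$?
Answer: $51135503874$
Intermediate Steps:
$B{\left(k \right)} = 4 k^{2}$ ($B{\left(k \right)} = 2 k 2 k = 4 k^{2}$)
$\left(-156311 + 287897\right) \left(B{\left(378 \right)} - 182927\right) = \left(-156311 + 287897\right) \left(4 \cdot 378^{2} - 182927\right) = 131586 \left(4 \cdot 142884 - 182927\right) = 131586 \left(571536 - 182927\right) = 131586 \cdot 388609 = 51135503874$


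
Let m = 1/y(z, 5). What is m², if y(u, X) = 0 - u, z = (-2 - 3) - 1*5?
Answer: 1/100 ≈ 0.010000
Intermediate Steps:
z = -10 (z = -5 - 5 = -10)
y(u, X) = -u
m = ⅒ (m = 1/(-1*(-10)) = 1/10 = ⅒ ≈ 0.10000)
m² = (⅒)² = 1/100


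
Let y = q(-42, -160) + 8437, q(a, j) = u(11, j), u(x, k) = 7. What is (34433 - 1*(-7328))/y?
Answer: 41761/8444 ≈ 4.9456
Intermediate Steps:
q(a, j) = 7
y = 8444 (y = 7 + 8437 = 8444)
(34433 - 1*(-7328))/y = (34433 - 1*(-7328))/8444 = (34433 + 7328)*(1/8444) = 41761*(1/8444) = 41761/8444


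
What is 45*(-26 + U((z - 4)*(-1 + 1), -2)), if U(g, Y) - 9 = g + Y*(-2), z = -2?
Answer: -585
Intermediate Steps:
U(g, Y) = 9 + g - 2*Y (U(g, Y) = 9 + (g + Y*(-2)) = 9 + (g - 2*Y) = 9 + g - 2*Y)
45*(-26 + U((z - 4)*(-1 + 1), -2)) = 45*(-26 + (9 + (-2 - 4)*(-1 + 1) - 2*(-2))) = 45*(-26 + (9 - 6*0 + 4)) = 45*(-26 + (9 + 0 + 4)) = 45*(-26 + 13) = 45*(-13) = -585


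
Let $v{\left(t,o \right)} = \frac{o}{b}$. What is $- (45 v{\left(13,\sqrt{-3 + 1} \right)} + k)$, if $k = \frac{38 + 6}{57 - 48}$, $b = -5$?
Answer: $- \frac{44}{9} + 9 i \sqrt{2} \approx -4.8889 + 12.728 i$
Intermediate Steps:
$v{\left(t,o \right)} = - \frac{o}{5}$ ($v{\left(t,o \right)} = \frac{o}{-5} = o \left(- \frac{1}{5}\right) = - \frac{o}{5}$)
$k = \frac{44}{9} \approx 4.8889$
$- (45 v{\left(13,\sqrt{-3 + 1} \right)} + k) = - (45 \left(- \frac{\sqrt{-3 + 1}}{5}\right) + \frac{44}{9}) = - (45 \left(- \frac{\sqrt{-2}}{5}\right) + \frac{44}{9}) = - (45 \left(- \frac{i \sqrt{2}}{5}\right) + \frac{44}{9}) = - (- 9 i \sqrt{2} + \frac{44}{9}) = - (\frac{44}{9} - 9 i \sqrt{2}) = - \frac{44}{9} + 9 i \sqrt{2}$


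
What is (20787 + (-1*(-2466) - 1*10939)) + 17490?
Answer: 29804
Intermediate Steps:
(20787 + (-1*(-2466) - 1*10939)) + 17490 = (20787 + (2466 - 10939)) + 17490 = (20787 - 8473) + 17490 = 12314 + 17490 = 29804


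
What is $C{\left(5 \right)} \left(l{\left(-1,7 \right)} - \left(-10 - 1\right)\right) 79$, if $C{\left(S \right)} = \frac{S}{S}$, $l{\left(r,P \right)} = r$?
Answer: $790$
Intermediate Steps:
$C{\left(S \right)} = 1$
$C{\left(5 \right)} \left(l{\left(-1,7 \right)} - \left(-10 - 1\right)\right) 79 = 1 \left(-1 - \left(-10 - 1\right)\right) 79 = 1 \left(-1 - -11\right) 79 = 1 \left(-1 + 11\right) 79 = 1 \cdot 10 \cdot 79 = 10 \cdot 79 = 790$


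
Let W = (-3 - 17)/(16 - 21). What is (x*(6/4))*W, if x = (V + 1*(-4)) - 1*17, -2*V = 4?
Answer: -138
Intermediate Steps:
V = -2 (V = -1/2*4 = -2)
W = 4 (W = -20/(-5) = -20*(-1/5) = 4)
x = -23 (x = (-2 + 1*(-4)) - 1*17 = (-2 - 4) - 17 = -6 - 17 = -23)
(x*(6/4))*W = -138/4*4 = -23*3/2*4 = -69/2*4 = -138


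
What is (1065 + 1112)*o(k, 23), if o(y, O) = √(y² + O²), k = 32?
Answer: 2177*√1553 ≈ 85792.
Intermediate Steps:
o(y, O) = √(O² + y²)
(1065 + 1112)*o(k, 23) = (1065 + 1112)*√(23² + 32²) = 2177*√(529 + 1024) = 2177*√1553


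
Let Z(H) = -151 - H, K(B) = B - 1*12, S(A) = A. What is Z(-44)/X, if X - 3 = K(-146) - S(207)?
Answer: 107/362 ≈ 0.29558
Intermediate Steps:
K(B) = -12 + B (K(B) = B - 12 = -12 + B)
X = -362 (X = 3 + ((-12 - 146) - 1*207) = 3 + (-158 - 207) = 3 - 365 = -362)
Z(-44)/X = (-151 - 1*(-44))/(-362) = (-151 + 44)*(-1/362) = -107*(-1/362) = 107/362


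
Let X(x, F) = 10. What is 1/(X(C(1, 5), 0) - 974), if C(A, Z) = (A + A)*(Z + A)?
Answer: -1/964 ≈ -0.0010373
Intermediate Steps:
C(A, Z) = 2*A*(A + Z) (C(A, Z) = (2*A)*(A + Z) = 2*A*(A + Z))
1/(X(C(1, 5), 0) - 974) = 1/(10 - 974) = 1/(-964) = -1/964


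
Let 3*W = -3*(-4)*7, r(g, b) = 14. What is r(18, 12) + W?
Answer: 42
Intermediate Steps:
W = 28 (W = (-3*(-4)*7)/3 = (12*7)/3 = (⅓)*84 = 28)
r(18, 12) + W = 14 + 28 = 42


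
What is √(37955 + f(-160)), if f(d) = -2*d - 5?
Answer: √38270 ≈ 195.63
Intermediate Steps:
f(d) = -5 - 2*d
√(37955 + f(-160)) = √(37955 + (-5 - 2*(-160))) = √(37955 + (-5 + 320)) = √(37955 + 315) = √38270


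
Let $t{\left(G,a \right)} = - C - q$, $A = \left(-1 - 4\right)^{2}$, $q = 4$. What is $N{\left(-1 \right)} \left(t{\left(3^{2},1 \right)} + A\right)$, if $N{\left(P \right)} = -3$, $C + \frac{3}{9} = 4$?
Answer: $-52$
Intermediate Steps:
$C = \frac{11}{3}$ ($C = - \frac{1}{3} + 4 = \frac{11}{3} \approx 3.6667$)
$A = 25$ ($A = \left(-5\right)^{2} = 25$)
$t{\left(G,a \right)} = - \frac{23}{3}$ ($t{\left(G,a \right)} = \left(-1\right) \frac{11}{3} - 4 = - \frac{11}{3} - 4 = - \frac{23}{3}$)
$N{\left(-1 \right)} \left(t{\left(3^{2},1 \right)} + A\right) = - 3 \left(- \frac{23}{3} + 25\right) = \left(-3\right) \frac{52}{3} = -52$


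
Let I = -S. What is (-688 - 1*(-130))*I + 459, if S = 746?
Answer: 416727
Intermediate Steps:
I = -746 (I = -1*746 = -746)
(-688 - 1*(-130))*I + 459 = (-688 - 1*(-130))*(-746) + 459 = (-688 + 130)*(-746) + 459 = -558*(-746) + 459 = 416268 + 459 = 416727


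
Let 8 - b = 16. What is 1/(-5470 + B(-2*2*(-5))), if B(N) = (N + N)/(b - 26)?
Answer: -17/93010 ≈ -0.00018278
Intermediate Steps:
b = -8 (b = 8 - 1*16 = 8 - 16 = -8)
B(N) = -N/17 (B(N) = (N + N)/(-8 - 26) = (2*N)/(-34) = (2*N)*(-1/34) = -N/17)
1/(-5470 + B(-2*2*(-5))) = 1/(-5470 - (-2*2)*(-5)/17) = 1/(-5470 - (-4)*(-5)/17) = 1/(-5470 - 1/17*20) = 1/(-5470 - 20/17) = 1/(-93010/17) = -17/93010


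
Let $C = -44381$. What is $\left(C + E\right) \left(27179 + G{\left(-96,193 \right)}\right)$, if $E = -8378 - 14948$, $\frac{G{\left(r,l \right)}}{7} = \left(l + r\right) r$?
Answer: $2573204535$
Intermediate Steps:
$G{\left(r,l \right)} = 7 r \left(l + r\right)$ ($G{\left(r,l \right)} = 7 \left(l + r\right) r = 7 r \left(l + r\right)$)
$E = -23326$ ($E = -8378 - 14948 = -23326$)
$\left(C + E\right) \left(27179 + G{\left(-96,193 \right)}\right) = \left(-44381 - 23326\right) \left(27179 + 7 \left(-96\right) \left(193 - 96\right)\right) = - 67707 \left(27179 + 7 \left(-96\right) 97\right) = - 67707 \left(27179 - 65184\right) = \left(-67707\right) \left(-38005\right) = 2573204535$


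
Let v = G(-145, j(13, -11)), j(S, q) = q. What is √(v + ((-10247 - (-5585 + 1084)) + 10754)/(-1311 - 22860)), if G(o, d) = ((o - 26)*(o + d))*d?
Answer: 2*I*√42859090024611/24171 ≈ 541.7*I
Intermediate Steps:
G(o, d) = d*(-26 + o)*(d + o) (G(o, d) = ((-26 + o)*(d + o))*d = d*(-26 + o)*(d + o))
v = -293436 (v = -11*((-145)² - 26*(-11) - 26*(-145) - 11*(-145)) = -11*(21025 + 286 + 3770 + 1595) = -11*26676 = -293436)
√(v + ((-10247 - (-5585 + 1084)) + 10754)/(-1311 - 22860)) = √(-293436 + ((-10247 - (-5585 + 1084)) + 10754)/(-1311 - 22860)) = √(-293436 + ((-10247 - 1*(-4501)) + 10754)/(-24171)) = √(-293436 + ((-10247 + 4501) + 10754)*(-1/24171)) = √(-293436 + (-5746 + 10754)*(-1/24171)) = √(-293436 + 5008*(-1/24171)) = √(-293436 - 5008/24171) = √(-7092646564/24171) = 2*I*√42859090024611/24171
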